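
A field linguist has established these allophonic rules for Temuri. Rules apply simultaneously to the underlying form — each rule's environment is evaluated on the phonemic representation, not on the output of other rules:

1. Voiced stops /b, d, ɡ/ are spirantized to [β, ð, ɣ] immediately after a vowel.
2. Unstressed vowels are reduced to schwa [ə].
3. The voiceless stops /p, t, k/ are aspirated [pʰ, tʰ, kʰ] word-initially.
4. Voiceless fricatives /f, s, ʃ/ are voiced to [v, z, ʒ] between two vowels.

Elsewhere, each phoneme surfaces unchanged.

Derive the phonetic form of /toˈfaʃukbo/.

[tʰəˈvaʒəkbə]

/t/ (word-initial): word-initially, so rule 3 applies → [tʰ].
/o/ meets the environment for rule 2 (in an unstressed syllable) → [ə].
/f/ — between /o/ and /a/, between two vowels — surfaces as [v] (rule 4).
/a/ — between /f/ and /ʃ/; rule 2 does not apply here → [a].
Rule 4 applies to /ʃ/ (between /a/ and /u/: between two vowels) → [ʒ].
/u/ (between /ʃ/ and /k/) occurs in an unstressed syllable → [ə] by rule 2.
/k/ (between /u/ and /b/): rule 3 targets it, but not word-initially → unchanged [k].
/b/ (between /k/ and /o/) is in the target of rule 1 but the environment (immediately after a vowel) is not met → [b].
Rule 2 applies to /o/ (word-final: in an unstressed syllable) → [ə].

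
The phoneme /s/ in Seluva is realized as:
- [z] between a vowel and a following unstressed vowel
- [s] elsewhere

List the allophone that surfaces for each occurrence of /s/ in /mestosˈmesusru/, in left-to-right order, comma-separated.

Occurrence 1 (position 3): no conditioning environment matches → elsewhere allophone [s].
Occurrence 2 (position 6): no conditioning environment matches → elsewhere allophone [s].
Occurrence 3 (position 9): between a vowel and a following unstressed vowel → [z].
Occurrence 4 (position 11): no conditioning environment matches → elsewhere allophone [s].

[s], [s], [z], [s]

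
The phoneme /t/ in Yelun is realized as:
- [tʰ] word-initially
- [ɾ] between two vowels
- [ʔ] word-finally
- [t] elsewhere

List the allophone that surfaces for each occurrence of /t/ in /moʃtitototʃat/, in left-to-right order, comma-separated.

[t], [ɾ], [ɾ], [t], [ʔ]

Occurrence 1 (position 4): no conditioning environment matches → elsewhere allophone [t].
Occurrence 2 (position 6): between two vowels → [ɾ].
Occurrence 3 (position 8): between two vowels → [ɾ].
Occurrence 4 (position 10): no conditioning environment matches → elsewhere allophone [t].
Occurrence 5 (position 13): word-finally → [ʔ].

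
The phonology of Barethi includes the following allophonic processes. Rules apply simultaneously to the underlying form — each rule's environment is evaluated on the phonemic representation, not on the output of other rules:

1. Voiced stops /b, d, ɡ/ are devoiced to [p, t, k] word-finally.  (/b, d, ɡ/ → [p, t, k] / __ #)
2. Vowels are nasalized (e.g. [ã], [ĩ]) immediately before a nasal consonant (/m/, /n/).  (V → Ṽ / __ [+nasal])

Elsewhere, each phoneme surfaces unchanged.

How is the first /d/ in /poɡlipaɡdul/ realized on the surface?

[d]

/d/ (between /ɡ/ and /u/): rule 1 targets it, but not word-finally → unchanged [d].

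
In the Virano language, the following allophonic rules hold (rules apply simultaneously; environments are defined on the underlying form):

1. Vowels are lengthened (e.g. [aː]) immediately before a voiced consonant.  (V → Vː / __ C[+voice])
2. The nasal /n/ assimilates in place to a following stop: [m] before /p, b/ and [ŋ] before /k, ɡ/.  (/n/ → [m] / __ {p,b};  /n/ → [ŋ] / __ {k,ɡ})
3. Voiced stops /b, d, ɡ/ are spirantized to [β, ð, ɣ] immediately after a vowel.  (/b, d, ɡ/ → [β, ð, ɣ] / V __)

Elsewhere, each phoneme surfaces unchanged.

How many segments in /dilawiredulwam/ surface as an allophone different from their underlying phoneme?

Segments that undergo a rule: /i/ → [iː] (rule 1); /a/ → [aː] (rule 1); /i/ → [iː] (rule 1); /e/ → [eː] (rule 1); /d/ → [ð] (rule 3); /u/ → [uː] (rule 1); /a/ → [aː] (rule 1).
All other segments surface unchanged.

7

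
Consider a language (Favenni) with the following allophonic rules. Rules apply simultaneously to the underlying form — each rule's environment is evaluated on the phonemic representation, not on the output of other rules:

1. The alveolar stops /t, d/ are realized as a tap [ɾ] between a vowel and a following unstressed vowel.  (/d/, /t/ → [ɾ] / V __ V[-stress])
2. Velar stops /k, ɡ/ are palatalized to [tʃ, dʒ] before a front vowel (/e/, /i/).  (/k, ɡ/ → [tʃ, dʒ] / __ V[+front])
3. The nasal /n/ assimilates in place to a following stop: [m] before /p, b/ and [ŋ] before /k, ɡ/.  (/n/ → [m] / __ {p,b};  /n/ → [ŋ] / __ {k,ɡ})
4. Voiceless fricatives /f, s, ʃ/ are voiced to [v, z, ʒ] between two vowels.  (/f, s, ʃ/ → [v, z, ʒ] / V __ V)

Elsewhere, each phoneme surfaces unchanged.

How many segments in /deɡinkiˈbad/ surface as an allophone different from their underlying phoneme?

Segments that undergo a rule: /ɡ/ → [dʒ] (rule 2); /n/ → [ŋ] (rule 3); /k/ → [tʃ] (rule 2).
All other segments surface unchanged.

3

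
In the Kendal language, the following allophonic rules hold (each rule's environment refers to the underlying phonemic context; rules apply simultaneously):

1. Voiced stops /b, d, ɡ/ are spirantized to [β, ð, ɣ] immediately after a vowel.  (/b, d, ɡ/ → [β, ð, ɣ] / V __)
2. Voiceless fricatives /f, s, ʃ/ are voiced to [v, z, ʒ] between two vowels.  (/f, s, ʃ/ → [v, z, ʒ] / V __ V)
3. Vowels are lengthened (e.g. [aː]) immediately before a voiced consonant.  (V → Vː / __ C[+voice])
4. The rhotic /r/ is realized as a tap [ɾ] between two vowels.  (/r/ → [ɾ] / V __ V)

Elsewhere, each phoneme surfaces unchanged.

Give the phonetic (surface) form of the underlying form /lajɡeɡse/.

[laːjɡeːɣse]

/l/ — not in any rule's target class → [l].
/a/ (between /l/ and /j/) occurs before a voiced consonant → [aː] by rule 3.
/j/ — not in any rule's target class → [j].
/ɡ/ (between /j/ and /e/): rule 1 targets it, but not immediately after a vowel → unchanged [ɡ].
/e/ (between /ɡ/ and /ɡ/) occurs before a voiced consonant → [eː] by rule 3.
/ɡ/ (between /e/ and /s/): immediately after a vowel, so rule 1 applies → [ɣ].
/s/ (between /ɡ/ and /e/) is in the target of rule 2 but the environment (between two vowels) is not met → [s].
/e/ (word-final): rule 3 targets it, but not before a voiced consonant → unchanged [e].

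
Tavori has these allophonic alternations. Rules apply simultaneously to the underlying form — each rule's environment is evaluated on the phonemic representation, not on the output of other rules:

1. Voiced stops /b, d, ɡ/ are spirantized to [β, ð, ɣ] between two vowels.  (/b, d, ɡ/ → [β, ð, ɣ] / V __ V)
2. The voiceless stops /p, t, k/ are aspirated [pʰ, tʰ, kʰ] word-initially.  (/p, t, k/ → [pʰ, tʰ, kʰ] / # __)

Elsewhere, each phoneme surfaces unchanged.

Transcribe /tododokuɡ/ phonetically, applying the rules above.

/t/ — word-initial, word-initially — surfaces as [tʰ] (rule 2).
/d/ (between /o/ and /o/): between two vowels, so rule 1 applies → [ð].
/d/ (between /o/ and /o/) occurs between two vowels → [ð] by rule 1.
/k/ (between /o/ and /u/) is in the target of rule 2 but the environment (word-initially) is not met → [k].
/ɡ/ (word-final) fails the environment for rule 1, so it stays [ɡ].

[tʰoðoðokuɡ]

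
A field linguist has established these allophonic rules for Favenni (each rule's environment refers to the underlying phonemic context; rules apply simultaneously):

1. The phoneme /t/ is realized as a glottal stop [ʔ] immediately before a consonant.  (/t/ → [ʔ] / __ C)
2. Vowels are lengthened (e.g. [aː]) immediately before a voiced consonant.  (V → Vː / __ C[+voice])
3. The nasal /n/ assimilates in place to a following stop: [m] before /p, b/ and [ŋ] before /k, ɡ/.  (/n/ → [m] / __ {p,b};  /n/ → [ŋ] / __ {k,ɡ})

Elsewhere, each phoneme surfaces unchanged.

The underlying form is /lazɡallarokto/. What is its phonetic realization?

[laːzɡaːllaːrokto]

/l/ (word-initial) is unaffected → [l].
/a/ (between /l/ and /z/): before a voiced consonant, so rule 2 applies → [aː].
/z/ (between /a/ and /ɡ/) is unaffected → [z].
/ɡ/ (between /z/ and /a/) is unaffected → [ɡ].
/a/ meets the environment for rule 2 (before a voiced consonant) → [aː].
/l/ (between /a/ and /l/) is unaffected → [l].
/l/ — not in any rule's target class → [l].
/a/ (between /l/ and /r/): before a voiced consonant, so rule 2 applies → [aː].
/r/ stays [r].
/o/ — between /r/ and /k/; rule 2 does not apply here → [o].
/k/ stays [k].
/t/ — between /k/ and /o/; rule 1 does not apply here → [t].
/o/ (word-final) fails the environment for rule 2, so it stays [o].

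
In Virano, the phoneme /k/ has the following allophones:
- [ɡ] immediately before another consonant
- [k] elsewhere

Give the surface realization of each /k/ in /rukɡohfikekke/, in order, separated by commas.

Occurrence 1 (position 3): immediately before another consonant → [ɡ].
Occurrence 2 (position 9): no conditioning environment matches → elsewhere allophone [k].
Occurrence 3 (position 11): immediately before another consonant → [ɡ].
Occurrence 4 (position 12): no conditioning environment matches → elsewhere allophone [k].

[ɡ], [k], [ɡ], [k]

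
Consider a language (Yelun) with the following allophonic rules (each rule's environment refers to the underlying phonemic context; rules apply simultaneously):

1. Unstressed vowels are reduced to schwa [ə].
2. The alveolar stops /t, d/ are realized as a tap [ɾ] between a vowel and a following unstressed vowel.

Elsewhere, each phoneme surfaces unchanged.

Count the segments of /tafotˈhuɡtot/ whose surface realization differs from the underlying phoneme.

3

Segments that undergo a rule: /a/ → [ə] (rule 1); /o/ → [ə] (rule 1); /o/ → [ə] (rule 1).
All other segments surface unchanged.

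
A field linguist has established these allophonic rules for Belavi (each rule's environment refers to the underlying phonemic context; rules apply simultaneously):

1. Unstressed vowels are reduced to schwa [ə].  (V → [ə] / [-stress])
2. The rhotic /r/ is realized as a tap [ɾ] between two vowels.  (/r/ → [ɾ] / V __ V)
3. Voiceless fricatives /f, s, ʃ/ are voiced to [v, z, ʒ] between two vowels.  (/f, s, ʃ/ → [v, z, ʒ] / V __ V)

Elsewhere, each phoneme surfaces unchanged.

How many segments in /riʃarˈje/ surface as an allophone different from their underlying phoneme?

3

Segments that undergo a rule: /i/ → [ə] (rule 1); /ʃ/ → [ʒ] (rule 3); /a/ → [ə] (rule 1).
All other segments surface unchanged.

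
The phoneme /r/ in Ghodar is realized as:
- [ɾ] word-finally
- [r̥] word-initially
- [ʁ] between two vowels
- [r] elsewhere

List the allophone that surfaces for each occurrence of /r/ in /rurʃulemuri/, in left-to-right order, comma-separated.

[r̥], [r], [ʁ]

Occurrence 1 (position 1): word-initially → [r̥].
Occurrence 2 (position 3): no conditioning environment matches → elsewhere allophone [r].
Occurrence 3 (position 10): between two vowels → [ʁ].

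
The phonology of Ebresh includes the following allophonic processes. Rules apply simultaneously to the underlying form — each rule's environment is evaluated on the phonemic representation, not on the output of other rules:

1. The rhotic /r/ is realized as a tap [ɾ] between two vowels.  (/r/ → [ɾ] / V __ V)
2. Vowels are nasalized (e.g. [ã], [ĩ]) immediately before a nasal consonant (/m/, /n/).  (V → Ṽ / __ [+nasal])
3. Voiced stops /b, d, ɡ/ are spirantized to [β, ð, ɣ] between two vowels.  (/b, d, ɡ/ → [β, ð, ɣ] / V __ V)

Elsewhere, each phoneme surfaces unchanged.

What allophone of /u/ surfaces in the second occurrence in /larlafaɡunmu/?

[u]

/u/ (word-final) is in the target of rule 2 but the environment (before a nasal consonant) is not met → [u].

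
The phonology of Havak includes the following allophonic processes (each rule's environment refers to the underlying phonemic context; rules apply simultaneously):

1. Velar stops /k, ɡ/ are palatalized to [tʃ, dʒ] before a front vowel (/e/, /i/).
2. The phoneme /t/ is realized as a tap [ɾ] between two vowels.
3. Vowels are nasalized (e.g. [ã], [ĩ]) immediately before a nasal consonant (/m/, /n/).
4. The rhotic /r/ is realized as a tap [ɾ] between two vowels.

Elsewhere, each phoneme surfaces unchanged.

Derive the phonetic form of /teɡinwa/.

/t/ (word-initial) fails the environment for rule 2, so it stays [t].
/e/ (between /t/ and /ɡ/) fails the environment for rule 3, so it stays [e].
/ɡ/ — between /e/ and /i/, before a front vowel — surfaces as [dʒ] (rule 1).
/i/ — between /ɡ/ and /n/, before a nasal consonant — surfaces as [ĩ] (rule 3).
/a/ (word-final) is in the target of rule 3 but the environment (before a nasal consonant) is not met → [a].

[tedʒĩnwa]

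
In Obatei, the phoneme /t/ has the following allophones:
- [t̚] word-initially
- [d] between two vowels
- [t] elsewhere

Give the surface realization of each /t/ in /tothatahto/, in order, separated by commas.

Occurrence 1 (position 1): word-initially → [t̚].
Occurrence 2 (position 3): no conditioning environment matches → elsewhere allophone [t].
Occurrence 3 (position 6): between two vowels → [d].
Occurrence 4 (position 9): no conditioning environment matches → elsewhere allophone [t].

[t̚], [t], [d], [t]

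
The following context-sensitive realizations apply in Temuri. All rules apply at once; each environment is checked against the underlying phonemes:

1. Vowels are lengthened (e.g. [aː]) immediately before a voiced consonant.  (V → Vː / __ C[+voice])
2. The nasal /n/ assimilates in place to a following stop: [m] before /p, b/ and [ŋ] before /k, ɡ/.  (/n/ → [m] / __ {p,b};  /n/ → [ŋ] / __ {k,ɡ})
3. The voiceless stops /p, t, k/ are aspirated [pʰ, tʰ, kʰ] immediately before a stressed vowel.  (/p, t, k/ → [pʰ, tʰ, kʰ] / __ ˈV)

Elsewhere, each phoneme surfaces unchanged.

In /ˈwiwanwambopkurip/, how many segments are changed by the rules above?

4

Segments that undergo a rule: /i/ → [iː] (rule 1); /a/ → [aː] (rule 1); /a/ → [aː] (rule 1); /u/ → [uː] (rule 1).
All other segments surface unchanged.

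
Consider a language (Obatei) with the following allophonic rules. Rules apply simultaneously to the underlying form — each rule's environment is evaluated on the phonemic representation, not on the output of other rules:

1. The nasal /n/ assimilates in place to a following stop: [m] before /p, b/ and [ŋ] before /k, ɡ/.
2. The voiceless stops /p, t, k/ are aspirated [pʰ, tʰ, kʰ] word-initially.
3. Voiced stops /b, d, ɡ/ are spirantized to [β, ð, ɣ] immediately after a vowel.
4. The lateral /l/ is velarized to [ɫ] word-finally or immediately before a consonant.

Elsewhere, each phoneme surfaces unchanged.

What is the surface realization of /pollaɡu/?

[pʰoɫlaɣu]

/p/ (word-initial) occurs word-initially → [pʰ] by rule 2.
/o/ (between /p/ and /l/) is unaffected → [o].
Rule 4 applies to /l/ (between /o/ and /l/: word-finally or immediately before a consonant) → [ɫ].
/l/ (between /l/ and /a/): rule 4 targets it, but not word-finally or immediately before a consonant → unchanged [l].
/a/ (between /l/ and /ɡ/): no rule targets it → [a].
/ɡ/ meets the environment for rule 3 (immediately after a vowel) → [ɣ].
/u/ — not in any rule's target class → [u].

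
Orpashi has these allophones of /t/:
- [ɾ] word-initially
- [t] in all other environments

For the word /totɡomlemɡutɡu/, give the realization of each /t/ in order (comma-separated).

Occurrence 1 (position 1): word-initially → [ɾ].
Occurrence 2 (position 3): no conditioning environment matches → elsewhere allophone [t].
Occurrence 3 (position 12): no conditioning environment matches → elsewhere allophone [t].

[ɾ], [t], [t]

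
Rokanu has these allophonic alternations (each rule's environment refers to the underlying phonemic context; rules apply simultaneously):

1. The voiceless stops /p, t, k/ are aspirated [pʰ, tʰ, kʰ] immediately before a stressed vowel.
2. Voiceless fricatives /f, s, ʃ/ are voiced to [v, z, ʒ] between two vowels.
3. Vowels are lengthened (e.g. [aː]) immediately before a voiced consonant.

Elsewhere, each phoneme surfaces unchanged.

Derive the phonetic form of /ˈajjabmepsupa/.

[ˈaːjjaːbmepsupa]

/a/ meets the environment for rule 3 (before a voiced consonant) → [aː].
Rule 3 applies to /a/ (between /j/ and /b/: before a voiced consonant) → [aː].
/e/ — between /m/ and /p/; rule 3 does not apply here → [e].
/p/ (between /e/ and /s/) is in the target of rule 1 but the environment (immediately before a stressed vowel) is not met → [p].
/s/ (between /p/ and /u/): rule 2 targets it, but not between two vowels → unchanged [s].
/u/ (between /s/ and /p/) is in the target of rule 3 but the environment (before a voiced consonant) is not met → [u].
/p/ (between /u/ and /a/) fails the environment for rule 1, so it stays [p].
/a/ (word-final) fails the environment for rule 3, so it stays [a].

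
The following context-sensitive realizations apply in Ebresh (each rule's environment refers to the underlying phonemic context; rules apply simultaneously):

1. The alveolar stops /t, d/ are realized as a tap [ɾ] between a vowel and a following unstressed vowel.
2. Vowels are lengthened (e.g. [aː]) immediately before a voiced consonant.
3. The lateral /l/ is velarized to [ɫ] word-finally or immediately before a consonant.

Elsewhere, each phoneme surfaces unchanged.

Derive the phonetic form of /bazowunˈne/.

[baːzoːwuːnˈne]

/b/ (word-initial): no rule targets it → [b].
/a/ (between /b/ and /z/): before a voiced consonant, so rule 2 applies → [aː].
/z/ (between /a/ and /o/) is unaffected → [z].
Rule 2 applies to /o/ (between /z/ and /w/: before a voiced consonant) → [oː].
/w/ — not in any rule's target class → [w].
/u/ (between /w/ and /n/) occurs before a voiced consonant → [uː] by rule 2.
/n/ — not in any rule's target class → [n].
/n/ (between /n/ and /e/): no rule targets it → [n].
/e/ (word-final) fails the environment for rule 2, so it stays [e].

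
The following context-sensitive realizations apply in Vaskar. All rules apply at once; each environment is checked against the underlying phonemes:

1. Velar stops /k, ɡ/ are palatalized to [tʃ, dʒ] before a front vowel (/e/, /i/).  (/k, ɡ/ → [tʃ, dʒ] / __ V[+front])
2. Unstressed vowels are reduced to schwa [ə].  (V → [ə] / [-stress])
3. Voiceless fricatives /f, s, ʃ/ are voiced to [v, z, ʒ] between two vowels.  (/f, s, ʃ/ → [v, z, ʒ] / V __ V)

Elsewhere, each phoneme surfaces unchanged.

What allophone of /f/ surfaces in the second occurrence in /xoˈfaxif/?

[f]

/f/ (word-final): rule 3 targets it, but not between two vowels → unchanged [f].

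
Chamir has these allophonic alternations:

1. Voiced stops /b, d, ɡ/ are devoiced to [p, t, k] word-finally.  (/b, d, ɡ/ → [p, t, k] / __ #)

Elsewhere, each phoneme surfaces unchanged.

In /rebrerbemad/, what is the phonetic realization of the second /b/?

/b/ (between /r/ and /e/) is in the target of rule 1 but the environment (word-finally) is not met → [b].

[b]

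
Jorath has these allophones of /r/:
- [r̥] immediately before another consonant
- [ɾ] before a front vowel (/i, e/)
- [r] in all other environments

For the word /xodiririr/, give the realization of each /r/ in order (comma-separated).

Occurrence 1 (position 5): before a front vowel (/i, e/) → [ɾ].
Occurrence 2 (position 7): before a front vowel (/i, e/) → [ɾ].
Occurrence 3 (position 9): no conditioning environment matches → elsewhere allophone [r].

[ɾ], [ɾ], [r]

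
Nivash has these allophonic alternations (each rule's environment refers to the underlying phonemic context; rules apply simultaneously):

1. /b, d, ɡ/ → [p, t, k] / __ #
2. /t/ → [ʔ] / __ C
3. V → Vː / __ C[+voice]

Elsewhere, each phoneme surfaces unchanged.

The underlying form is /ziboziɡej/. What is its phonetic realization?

[ziːboːziːɡeːj]

/z/ (word-initial): no rule targets it → [z].
Rule 3 applies to /i/ (between /z/ and /b/: before a voiced consonant) → [iː].
/b/ (between /i/ and /o/) is in the target of rule 1 but the environment (word-finally) is not met → [b].
/o/ (between /b/ and /z/): before a voiced consonant, so rule 3 applies → [oː].
/z/ — not in any rule's target class → [z].
Rule 3 applies to /i/ (between /z/ and /ɡ/: before a voiced consonant) → [iː].
/ɡ/ (between /i/ and /e/) is in the target of rule 1 but the environment (word-finally) is not met → [ɡ].
/e/ (between /ɡ/ and /j/): before a voiced consonant, so rule 3 applies → [eː].
/j/ (word-final) is unaffected → [j].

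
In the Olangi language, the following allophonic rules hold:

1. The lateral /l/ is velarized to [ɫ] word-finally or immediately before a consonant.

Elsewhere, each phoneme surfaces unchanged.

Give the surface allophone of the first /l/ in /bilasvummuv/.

[l]

/l/ — between /i/ and /a/; rule 1 does not apply here → [l].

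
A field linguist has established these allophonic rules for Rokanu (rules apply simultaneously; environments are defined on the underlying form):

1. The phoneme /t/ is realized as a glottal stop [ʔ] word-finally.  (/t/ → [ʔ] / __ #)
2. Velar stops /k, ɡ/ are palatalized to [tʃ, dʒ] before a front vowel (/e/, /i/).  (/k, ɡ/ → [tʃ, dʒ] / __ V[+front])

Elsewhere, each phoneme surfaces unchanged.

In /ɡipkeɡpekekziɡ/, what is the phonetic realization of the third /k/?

[k]

/k/ — between /e/ and /z/; rule 2 does not apply here → [k].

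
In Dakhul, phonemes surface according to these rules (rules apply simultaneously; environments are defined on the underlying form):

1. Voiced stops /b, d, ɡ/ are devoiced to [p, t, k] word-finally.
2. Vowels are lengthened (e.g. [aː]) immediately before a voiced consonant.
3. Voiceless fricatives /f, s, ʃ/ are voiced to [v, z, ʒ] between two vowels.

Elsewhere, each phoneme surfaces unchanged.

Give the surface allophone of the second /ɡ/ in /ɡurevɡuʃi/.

[ɡ]

/ɡ/ (between /v/ and /u/) is in the target of rule 1 but the environment (word-finally) is not met → [ɡ].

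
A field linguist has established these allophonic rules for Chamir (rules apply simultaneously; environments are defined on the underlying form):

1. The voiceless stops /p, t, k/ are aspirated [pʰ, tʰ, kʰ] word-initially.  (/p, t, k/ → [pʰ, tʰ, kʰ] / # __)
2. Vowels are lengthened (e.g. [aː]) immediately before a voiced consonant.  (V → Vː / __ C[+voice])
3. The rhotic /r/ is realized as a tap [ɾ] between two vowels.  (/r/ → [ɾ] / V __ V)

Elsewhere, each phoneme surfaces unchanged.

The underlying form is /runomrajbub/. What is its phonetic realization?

/r/ (word-initial) fails the environment for rule 3, so it stays [r].
/u/ (between /r/ and /n/): before a voiced consonant, so rule 2 applies → [uː].
/n/ (between /u/ and /o/) is unaffected → [n].
/o/ (between /n/ and /m/) occurs before a voiced consonant → [oː] by rule 2.
/m/ (between /o/ and /r/): no rule targets it → [m].
/r/ (between /m/ and /a/) is in the target of rule 3 but the environment (between two vowels) is not met → [r].
/a/ (between /r/ and /j/): before a voiced consonant, so rule 2 applies → [aː].
/j/ (between /a/ and /b/) is unaffected → [j].
/b/ stays [b].
/u/ meets the environment for rule 2 (before a voiced consonant) → [uː].
/b/ (word-final) is unaffected → [b].

[ruːnoːmraːjbuːb]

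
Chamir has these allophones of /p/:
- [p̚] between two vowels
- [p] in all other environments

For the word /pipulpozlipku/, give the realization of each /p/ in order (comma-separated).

[p], [p̚], [p], [p]

Occurrence 1 (position 1): no conditioning environment matches → elsewhere allophone [p].
Occurrence 2 (position 3): between two vowels → [p̚].
Occurrence 3 (position 6): no conditioning environment matches → elsewhere allophone [p].
Occurrence 4 (position 11): no conditioning environment matches → elsewhere allophone [p].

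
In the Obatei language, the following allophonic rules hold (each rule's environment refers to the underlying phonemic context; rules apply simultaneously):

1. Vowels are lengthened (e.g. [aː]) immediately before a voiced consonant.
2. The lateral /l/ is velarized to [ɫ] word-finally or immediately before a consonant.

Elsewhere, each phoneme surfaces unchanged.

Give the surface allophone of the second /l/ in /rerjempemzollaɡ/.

/l/ — between /l/ and /a/; rule 2 does not apply here → [l].

[l]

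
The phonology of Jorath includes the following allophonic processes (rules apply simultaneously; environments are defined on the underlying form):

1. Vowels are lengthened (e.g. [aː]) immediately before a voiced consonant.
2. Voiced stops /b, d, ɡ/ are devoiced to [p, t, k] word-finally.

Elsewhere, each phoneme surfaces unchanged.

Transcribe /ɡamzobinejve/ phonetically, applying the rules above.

[ɡaːmzoːbiːneːjve]

/ɡ/ (word-initial): rule 2 targets it, but not word-finally → unchanged [ɡ].
/a/ (between /ɡ/ and /m/): before a voiced consonant, so rule 1 applies → [aː].
/m/ stays [m].
/z/ (between /m/ and /o/) is unaffected → [z].
/o/ — between /z/ and /b/, before a voiced consonant — surfaces as [oː] (rule 1).
/b/ (between /o/ and /i/) is in the target of rule 2 but the environment (word-finally) is not met → [b].
/i/ (between /b/ and /n/): before a voiced consonant, so rule 1 applies → [iː].
/n/ — not in any rule's target class → [n].
Rule 1 applies to /e/ (between /n/ and /j/: before a voiced consonant) → [eː].
/j/ — not in any rule's target class → [j].
/v/ (between /j/ and /e/) is unaffected → [v].
/e/ (word-final) is in the target of rule 1 but the environment (before a voiced consonant) is not met → [e].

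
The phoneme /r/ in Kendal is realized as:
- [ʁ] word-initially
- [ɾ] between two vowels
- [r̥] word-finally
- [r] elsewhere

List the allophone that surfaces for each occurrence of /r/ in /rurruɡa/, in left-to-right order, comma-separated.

[ʁ], [r], [r]

Occurrence 1 (position 1): word-initially → [ʁ].
Occurrence 2 (position 3): no conditioning environment matches → elsewhere allophone [r].
Occurrence 3 (position 4): no conditioning environment matches → elsewhere allophone [r].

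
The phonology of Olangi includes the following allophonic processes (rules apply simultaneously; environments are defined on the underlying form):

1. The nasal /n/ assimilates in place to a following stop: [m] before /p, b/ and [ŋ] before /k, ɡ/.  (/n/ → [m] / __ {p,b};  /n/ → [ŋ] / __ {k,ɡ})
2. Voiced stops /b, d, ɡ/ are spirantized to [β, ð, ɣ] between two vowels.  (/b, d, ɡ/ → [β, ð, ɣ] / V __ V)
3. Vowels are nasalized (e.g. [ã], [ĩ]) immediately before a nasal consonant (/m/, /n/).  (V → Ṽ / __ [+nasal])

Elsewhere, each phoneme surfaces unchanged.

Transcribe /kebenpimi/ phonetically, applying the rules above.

/k/ — not in any rule's target class → [k].
/e/ (between /k/ and /b/): rule 3 targets it, but not before a nasal consonant → unchanged [e].
Rule 2 applies to /b/ (between /e/ and /e/: between two vowels) → [β].
Rule 3 applies to /e/ (between /b/ and /n/: before a nasal consonant) → [ẽ].
/n/ (between /e/ and /p/) occurs before a labial or velar stop → [m] by rule 1.
/p/ stays [p].
/i/ — between /p/ and /m/, before a nasal consonant — surfaces as [ĩ] (rule 3).
/m/ (between /i/ and /i/) is unaffected → [m].
/i/ (word-final) fails the environment for rule 3, so it stays [i].

[keβẽmpĩmi]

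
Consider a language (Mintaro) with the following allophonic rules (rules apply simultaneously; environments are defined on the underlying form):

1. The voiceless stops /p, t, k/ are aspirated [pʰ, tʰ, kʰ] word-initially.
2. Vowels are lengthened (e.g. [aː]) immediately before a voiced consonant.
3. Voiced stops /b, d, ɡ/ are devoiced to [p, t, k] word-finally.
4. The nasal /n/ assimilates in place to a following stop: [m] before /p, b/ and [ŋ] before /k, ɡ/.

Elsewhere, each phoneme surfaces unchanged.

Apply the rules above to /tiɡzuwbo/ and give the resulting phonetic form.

Rule 1 applies to /t/ (word-initial: word-initially) → [tʰ].
/i/ meets the environment for rule 2 (before a voiced consonant) → [iː].
/ɡ/ (between /i/ and /z/) fails the environment for rule 3, so it stays [ɡ].
/z/ (between /ɡ/ and /u/): no rule targets it → [z].
/u/ (between /z/ and /w/) occurs before a voiced consonant → [uː] by rule 2.
/w/ — not in any rule's target class → [w].
/b/ (between /w/ and /o/) is in the target of rule 3 but the environment (word-finally) is not met → [b].
/o/ (word-final) fails the environment for rule 2, so it stays [o].

[tʰiːɡzuːwbo]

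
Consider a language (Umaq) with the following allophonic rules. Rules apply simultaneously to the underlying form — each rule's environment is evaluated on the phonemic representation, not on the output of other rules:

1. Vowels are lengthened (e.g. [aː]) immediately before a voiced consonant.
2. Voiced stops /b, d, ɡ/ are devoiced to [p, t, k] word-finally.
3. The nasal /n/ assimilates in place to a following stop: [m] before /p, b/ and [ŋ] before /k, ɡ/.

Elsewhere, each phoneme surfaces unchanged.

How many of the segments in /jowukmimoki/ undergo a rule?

2

Segments that undergo a rule: /o/ → [oː] (rule 1); /i/ → [iː] (rule 1).
All other segments surface unchanged.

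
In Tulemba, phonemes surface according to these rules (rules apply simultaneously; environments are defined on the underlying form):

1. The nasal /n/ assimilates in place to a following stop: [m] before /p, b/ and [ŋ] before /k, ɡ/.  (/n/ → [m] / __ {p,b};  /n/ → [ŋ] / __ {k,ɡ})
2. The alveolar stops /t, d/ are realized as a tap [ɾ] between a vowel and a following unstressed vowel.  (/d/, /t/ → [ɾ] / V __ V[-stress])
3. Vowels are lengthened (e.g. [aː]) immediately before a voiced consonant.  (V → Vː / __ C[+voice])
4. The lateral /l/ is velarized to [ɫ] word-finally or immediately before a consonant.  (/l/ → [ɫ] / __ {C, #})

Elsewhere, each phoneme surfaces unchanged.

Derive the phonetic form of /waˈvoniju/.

/w/ (word-initial) is unaffected → [w].
/a/ (between /w/ and /v/): before a voiced consonant, so rule 3 applies → [aː].
/v/ — not in any rule's target class → [v].
/o/ (between /v/ and /n/): before a voiced consonant, so rule 3 applies → [oː].
/n/ (between /o/ and /i/) is in the target of rule 1 but the environment (before a labial or velar stop) is not met → [n].
/i/ meets the environment for rule 3 (before a voiced consonant) → [iː].
/j/ stays [j].
/u/ (word-final) fails the environment for rule 3, so it stays [u].

[waːˈvoːniːju]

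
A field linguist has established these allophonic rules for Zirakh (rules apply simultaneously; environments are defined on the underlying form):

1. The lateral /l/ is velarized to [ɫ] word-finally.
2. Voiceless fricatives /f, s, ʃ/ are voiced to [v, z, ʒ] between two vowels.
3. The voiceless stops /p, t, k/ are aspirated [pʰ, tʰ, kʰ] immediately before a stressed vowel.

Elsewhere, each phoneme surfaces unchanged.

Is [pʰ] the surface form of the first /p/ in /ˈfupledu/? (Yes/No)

/p/ (between /u/ and /l/): rule 3 targets it, but not immediately before a stressed vowel → unchanged [p].
The actual realization is [p], not [pʰ].

No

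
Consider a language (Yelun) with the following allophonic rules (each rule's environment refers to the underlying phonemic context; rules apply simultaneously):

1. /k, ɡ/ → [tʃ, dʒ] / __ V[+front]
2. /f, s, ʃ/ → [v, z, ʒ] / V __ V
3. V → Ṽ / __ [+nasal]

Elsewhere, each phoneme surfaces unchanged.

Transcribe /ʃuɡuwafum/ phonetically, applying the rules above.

/ʃ/ — word-initial; rule 2 does not apply here → [ʃ].
/u/ — between /ʃ/ and /ɡ/; rule 3 does not apply here → [u].
/ɡ/ (between /u/ and /u/): rule 1 targets it, but not before a front vowel → unchanged [ɡ].
/u/ (between /ɡ/ and /w/) is in the target of rule 3 but the environment (before a nasal consonant) is not met → [u].
/w/ (between /u/ and /a/) is unaffected → [w].
/a/ (between /w/ and /f/): rule 3 targets it, but not before a nasal consonant → unchanged [a].
/f/ (between /a/ and /u/) occurs between two vowels → [v] by rule 2.
/u/ (between /f/ and /m/): before a nasal consonant, so rule 3 applies → [ũ].
/m/ stays [m].

[ʃuɡuwavũm]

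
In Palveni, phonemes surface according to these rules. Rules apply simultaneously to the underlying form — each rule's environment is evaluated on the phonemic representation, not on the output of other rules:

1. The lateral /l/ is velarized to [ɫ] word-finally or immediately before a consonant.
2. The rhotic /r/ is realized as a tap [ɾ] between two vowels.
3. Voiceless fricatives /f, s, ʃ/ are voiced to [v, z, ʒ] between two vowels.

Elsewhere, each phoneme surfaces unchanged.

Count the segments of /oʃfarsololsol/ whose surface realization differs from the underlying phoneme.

Segments that undergo a rule: /l/ → [ɫ] (rule 1); /l/ → [ɫ] (rule 1).
All other segments surface unchanged.

2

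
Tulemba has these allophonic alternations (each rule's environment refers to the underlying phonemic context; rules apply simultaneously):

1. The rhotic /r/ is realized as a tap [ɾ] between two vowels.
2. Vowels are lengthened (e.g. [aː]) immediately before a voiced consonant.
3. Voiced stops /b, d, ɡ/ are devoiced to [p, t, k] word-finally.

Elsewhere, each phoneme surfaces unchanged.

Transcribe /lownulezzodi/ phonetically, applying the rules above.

/l/ — not in any rule's target class → [l].
/o/ meets the environment for rule 2 (before a voiced consonant) → [oː].
/w/ (between /o/ and /n/): no rule targets it → [w].
/n/ — not in any rule's target class → [n].
Rule 2 applies to /u/ (between /n/ and /l/: before a voiced consonant) → [uː].
/l/ (between /u/ and /e/): no rule targets it → [l].
Rule 2 applies to /e/ (between /l/ and /z/: before a voiced consonant) → [eː].
/z/ stays [z].
/z/ stays [z].
/o/ (between /z/ and /d/) occurs before a voiced consonant → [oː] by rule 2.
/d/ (between /o/ and /i/) is in the target of rule 3 but the environment (word-finally) is not met → [d].
/i/ — word-final; rule 2 does not apply here → [i].

[loːwnuːleːzzoːdi]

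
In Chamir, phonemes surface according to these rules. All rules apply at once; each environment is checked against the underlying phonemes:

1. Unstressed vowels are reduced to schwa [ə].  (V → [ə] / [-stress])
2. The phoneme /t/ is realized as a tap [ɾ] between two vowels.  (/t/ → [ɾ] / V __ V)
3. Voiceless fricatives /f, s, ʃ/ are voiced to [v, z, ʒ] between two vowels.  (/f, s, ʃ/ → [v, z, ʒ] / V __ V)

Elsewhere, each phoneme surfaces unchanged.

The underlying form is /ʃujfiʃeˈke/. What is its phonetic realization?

[ʃəjfəʒəˈke]

/ʃ/ (word-initial) is in the target of rule 3 but the environment (between two vowels) is not met → [ʃ].
/u/ — between /ʃ/ and /j/, in an unstressed syllable — surfaces as [ə] (rule 1).
/j/ stays [j].
/f/ — between /j/ and /i/; rule 3 does not apply here → [f].
/i/ — between /f/ and /ʃ/, in an unstressed syllable — surfaces as [ə] (rule 1).
/ʃ/ (between /i/ and /e/): between two vowels, so rule 3 applies → [ʒ].
/e/ (between /ʃ/ and /k/): in an unstressed syllable, so rule 1 applies → [ə].
/k/ (between /e/ and /e/): no rule targets it → [k].
/e/ — word-final; rule 1 does not apply here → [e].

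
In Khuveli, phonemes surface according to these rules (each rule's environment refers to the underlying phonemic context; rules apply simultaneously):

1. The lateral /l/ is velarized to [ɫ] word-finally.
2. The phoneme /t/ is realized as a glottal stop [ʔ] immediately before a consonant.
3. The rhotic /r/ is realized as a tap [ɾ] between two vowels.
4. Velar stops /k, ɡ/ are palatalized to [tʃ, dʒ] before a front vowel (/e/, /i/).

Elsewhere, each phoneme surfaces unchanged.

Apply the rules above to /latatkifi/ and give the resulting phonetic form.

[lataʔtʃifi]

/l/ (word-initial) fails the environment for rule 1, so it stays [l].
/a/ stays [a].
/t/ — between /a/ and /a/; rule 2 does not apply here → [t].
/a/ — not in any rule's target class → [a].
/t/ — between /a/ and /k/, immediately before a consonant — surfaces as [ʔ] (rule 2).
Rule 4 applies to /k/ (between /t/ and /i/: before a front vowel) → [tʃ].
/i/ (between /k/ and /f/) is unaffected → [i].
/f/ — not in any rule's target class → [f].
/i/ stays [i].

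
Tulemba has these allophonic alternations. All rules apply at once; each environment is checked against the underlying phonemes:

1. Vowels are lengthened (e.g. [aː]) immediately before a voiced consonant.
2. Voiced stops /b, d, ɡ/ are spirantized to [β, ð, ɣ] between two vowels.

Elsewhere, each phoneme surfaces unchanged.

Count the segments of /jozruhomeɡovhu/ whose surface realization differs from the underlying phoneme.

5

Segments that undergo a rule: /o/ → [oː] (rule 1); /o/ → [oː] (rule 1); /e/ → [eː] (rule 1); /ɡ/ → [ɣ] (rule 2); /o/ → [oː] (rule 1).
All other segments surface unchanged.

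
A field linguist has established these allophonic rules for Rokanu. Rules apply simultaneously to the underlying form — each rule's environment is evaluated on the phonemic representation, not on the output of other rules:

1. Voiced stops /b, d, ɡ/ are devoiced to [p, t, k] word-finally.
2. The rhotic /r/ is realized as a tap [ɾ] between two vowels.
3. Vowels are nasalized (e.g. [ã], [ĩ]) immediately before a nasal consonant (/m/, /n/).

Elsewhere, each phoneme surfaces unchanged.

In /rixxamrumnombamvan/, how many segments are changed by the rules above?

5

Segments that undergo a rule: /a/ → [ã] (rule 3); /u/ → [ũ] (rule 3); /o/ → [õ] (rule 3); /a/ → [ã] (rule 3); /a/ → [ã] (rule 3).
All other segments surface unchanged.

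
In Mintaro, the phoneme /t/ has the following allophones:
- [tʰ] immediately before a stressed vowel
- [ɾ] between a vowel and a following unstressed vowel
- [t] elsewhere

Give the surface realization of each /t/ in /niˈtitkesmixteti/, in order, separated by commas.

Occurrence 1 (position 3): immediately before a stressed vowel → [tʰ].
Occurrence 2 (position 5): no conditioning environment matches → elsewhere allophone [t].
Occurrence 3 (position 12): no conditioning environment matches → elsewhere allophone [t].
Occurrence 4 (position 14): between a vowel and an unstressed vowel → [ɾ].

[tʰ], [t], [t], [ɾ]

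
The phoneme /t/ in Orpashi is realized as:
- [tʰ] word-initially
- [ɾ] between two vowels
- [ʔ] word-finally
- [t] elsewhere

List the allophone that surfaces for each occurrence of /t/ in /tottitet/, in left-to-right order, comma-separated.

[tʰ], [t], [t], [ɾ], [ʔ]

Occurrence 1 (position 1): word-initially → [tʰ].
Occurrence 2 (position 3): no conditioning environment matches → elsewhere allophone [t].
Occurrence 3 (position 4): no conditioning environment matches → elsewhere allophone [t].
Occurrence 4 (position 6): between two vowels → [ɾ].
Occurrence 5 (position 8): word-finally → [ʔ].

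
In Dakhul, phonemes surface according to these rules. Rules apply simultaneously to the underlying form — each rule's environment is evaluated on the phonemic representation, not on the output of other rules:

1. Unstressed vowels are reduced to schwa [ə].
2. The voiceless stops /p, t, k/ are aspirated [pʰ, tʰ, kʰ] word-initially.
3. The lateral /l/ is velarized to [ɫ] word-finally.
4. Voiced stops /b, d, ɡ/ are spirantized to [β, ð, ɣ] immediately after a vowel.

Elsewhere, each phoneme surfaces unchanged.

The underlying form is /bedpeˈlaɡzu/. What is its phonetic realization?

[bəðpəˈlaɣzə]

/b/ (word-initial) is in the target of rule 4 but the environment (immediately after a vowel) is not met → [b].
Rule 1 applies to /e/ (between /b/ and /d/: in an unstressed syllable) → [ə].
/d/ meets the environment for rule 4 (immediately after a vowel) → [ð].
/p/ (between /d/ and /e/) fails the environment for rule 2, so it stays [p].
/e/ — between /p/ and /l/, in an unstressed syllable — surfaces as [ə] (rule 1).
/l/ (between /e/ and /a/): rule 3 targets it, but not word-finally → unchanged [l].
/a/ (between /l/ and /ɡ/) fails the environment for rule 1, so it stays [a].
/ɡ/ (between /a/ and /z/) occurs immediately after a vowel → [ɣ] by rule 4.
/z/ stays [z].
/u/ meets the environment for rule 1 (in an unstressed syllable) → [ə].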